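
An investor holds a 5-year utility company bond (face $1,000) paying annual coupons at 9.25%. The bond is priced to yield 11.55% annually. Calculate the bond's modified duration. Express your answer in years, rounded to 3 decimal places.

Periodic yield y = 0.1155. First find Macaulay duration:
  t   CF        PV=CF/(1+0.1155)^t    t·PV
  1        92.50        82.9225        82.9225
  2        92.50        74.3366       148.6732
  3        92.50        66.6397       199.9191
  4        92.50        59.7398       238.9590
  5     1,092.50       632.5190     3,162.5950
  Σ                    916.1575     3,833.0687
P = 916.1575; Macaulay duration = 3,833.0687 / 916.1575 = 4.18385 years.
Modified duration = D_Mac / (1 + y) = 4.18385 / 1.1155 = 3.75065 years.

3.751 years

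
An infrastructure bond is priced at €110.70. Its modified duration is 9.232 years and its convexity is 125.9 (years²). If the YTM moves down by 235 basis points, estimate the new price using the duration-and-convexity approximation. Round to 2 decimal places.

Duration effect: -D_mod·Δy = -9.232 × (-0.0235) = +0.216952
Convexity effect: ½·C·(Δy)² = 0.5 × 125.9 × (-0.0235)² = +0.0347641375
ΔP/P ≈ +0.216952 + 0.0347641375 = +0.2517161375
New price ≈ 110.70 × (1 + 0.2517161375) = 138.56497642125.

€138.56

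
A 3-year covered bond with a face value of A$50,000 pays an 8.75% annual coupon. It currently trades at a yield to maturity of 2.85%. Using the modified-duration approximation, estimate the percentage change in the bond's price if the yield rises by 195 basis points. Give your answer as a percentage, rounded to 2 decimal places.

Periodic yield y = 0.0285. Modified duration first:
  t   CF        PV=CF/(1+0.0285)^t    t·PV
  1     4,375.00     4,253.7676     4,253.7676
  2     4,375.00     4,135.8946     8,271.7893
  3    54,375.00    49,978.8642   149,936.5925
  Σ                 58,368.5264   162,462.1493
P = 58,368.5264; D_Mac = 2.78339 yrs; D_mod = 2.78339/(1+0.0285) = 2.70626 yrs.
ΔP/P ≈ -D_mod · Δy = -2.70626 × (+0.0195) = -0.052772 = -5.2772%.

-5.28%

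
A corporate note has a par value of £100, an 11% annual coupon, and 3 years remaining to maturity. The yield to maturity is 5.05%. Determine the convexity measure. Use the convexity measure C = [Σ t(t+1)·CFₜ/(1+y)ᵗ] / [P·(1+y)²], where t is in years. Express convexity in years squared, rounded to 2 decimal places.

With y = 0.0505:
  t   CF        PV=CF/(1+0.0505)^t    t·PV        t(t+1)·PV
  1        11.00        10.4712        10.4712          20.9424
  2        11.00         9.9678        19.9357          59.8070
  3       111.00        95.7491       287.2474       1,148.9895
  Σ                    116.1882       317.6542       1,229.7389
P = 116.1882.
Convexity = Σ t(t+1)·PV / [P·(1+y)²] = 1,229.7389 / (116.1882 × 1.103550) = 9.59089.

9.59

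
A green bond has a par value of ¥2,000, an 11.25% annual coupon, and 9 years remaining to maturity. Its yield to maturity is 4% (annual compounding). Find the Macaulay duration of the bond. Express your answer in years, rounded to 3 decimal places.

Periodic yield y = 0.04. Discount each cash flow and weight by its year:
  t   CF        PV=CF/(1+0.04)^t    t·PV
  1       225.00       216.3462       216.3462
  2       225.00       208.0251       416.0503
  3       225.00       200.0242       600.0725
  4       225.00       192.3309       769.3238
  5       225.00       184.9336       924.6680
  6       225.00       177.8208     1,066.9246
  7       225.00       170.9815     1,196.8706
  8       225.00       164.4053     1,315.2424
  9     2,225.00     1,563.2555    14,069.2994
  Σ                  3,078.1231    20,574.7977
Price P = Σ PV = 3,078.1231.
Macaulay duration = Σ(t·PV) / P = 20,574.7977 / 3,078.1231 = 6.68420 years.

6.684 years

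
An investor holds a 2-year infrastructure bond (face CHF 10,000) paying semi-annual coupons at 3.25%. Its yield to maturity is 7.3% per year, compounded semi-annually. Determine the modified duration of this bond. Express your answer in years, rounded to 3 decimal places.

Periodic yield y = 0.0365. First find Macaulay duration:
  t   CF        PV=CF/(1+0.0365)^t    t·PV
  1       162.50       156.7776       156.7776
  2       162.50       151.2567       302.5135
  3       162.50       145.9303       437.7909
  4    10,162.50     8,804.8778    35,219.5112
  Σ                  9,258.8425    36,116.5932
P = 9,258.8425; Macaulay duration = 36,116.5932 / 9,258.8425 = 3.90077 half-year periods = 1.95038 years.
Modified duration = D_Mac / (1 + y) = 1.95038 / 1.0365 = 1.88170 years.

1.882 years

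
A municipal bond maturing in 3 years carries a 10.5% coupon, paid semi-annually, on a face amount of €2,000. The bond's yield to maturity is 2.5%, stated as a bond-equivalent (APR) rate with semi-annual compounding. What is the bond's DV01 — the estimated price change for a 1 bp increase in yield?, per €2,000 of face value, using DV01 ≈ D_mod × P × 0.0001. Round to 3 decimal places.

€0.653

Periodic yield y = 0.0125.
  t   CF        PV=CF/(1+0.0125)^t    t·PV
  1       105.00       103.7037       103.7037
  2       105.00       102.4234       204.8468
  3       105.00       101.1589       303.4768
  4       105.00        99.9100       399.6402
  5       105.00        98.6766       493.3830
  6     2,105.00     1,953.8081    11,722.8487
  Σ                  2,459.6808    13,227.8991
P = 2,459.6808; D_Mac = 5.37789 half-year periods = 2.68895 yrs; D_mod = 2.65575 yrs.
DV01 ≈ 2.65575 × 2,459.6808 × 0.0001 = 0.653230.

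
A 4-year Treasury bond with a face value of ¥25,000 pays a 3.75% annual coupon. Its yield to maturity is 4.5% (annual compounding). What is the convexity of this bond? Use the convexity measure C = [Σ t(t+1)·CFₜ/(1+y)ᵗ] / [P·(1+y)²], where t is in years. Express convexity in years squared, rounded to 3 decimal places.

17.007

With y = 0.045:
  t   CF        PV=CF/(1+0.045)^t    t·PV        t(t+1)·PV
  1       937.50       897.1292       897.1292       1,794.2584
  2       937.50       858.4968     1,716.9937       5,150.9810
  3       937.50       821.5281     2,464.5842       9,858.3368
  4    25,937.50    21,750.1848    87,000.7394     435,003.6970
  Σ                 24,327.3389    92,079.4464     451,807.2731
P = 24,327.3389.
Convexity = Σ t(t+1)·PV / [P·(1+y)²] = 451,807.2731 / (24,327.3389 × 1.092025) = 17.00693.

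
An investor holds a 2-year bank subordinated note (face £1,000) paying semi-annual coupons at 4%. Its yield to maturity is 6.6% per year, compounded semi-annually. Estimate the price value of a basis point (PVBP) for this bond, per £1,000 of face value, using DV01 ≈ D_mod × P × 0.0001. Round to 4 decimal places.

Periodic yield y = 0.033.
  t   CF        PV=CF/(1+0.033)^t    t·PV
  1        20.00        19.3611        19.3611
  2        20.00        18.7426        37.4852
  3        20.00        18.1438        54.4315
  4     1,020.00       895.7749     3,583.0996
  Σ                    952.0224     3,694.3773
P = 952.0224; D_Mac = 3.88056 half-year periods = 1.94028 yrs; D_mod = 1.87829 yrs.
DV01 ≈ 1.87829 × 952.0224 × 0.0001 = 0.178818.

£0.1788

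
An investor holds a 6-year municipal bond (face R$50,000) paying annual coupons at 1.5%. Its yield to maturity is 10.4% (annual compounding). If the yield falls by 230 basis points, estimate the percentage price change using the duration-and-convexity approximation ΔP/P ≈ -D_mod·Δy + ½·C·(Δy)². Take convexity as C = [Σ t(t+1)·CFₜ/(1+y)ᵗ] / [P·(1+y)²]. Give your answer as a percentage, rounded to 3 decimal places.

With y = 0.104:
  t   CF        PV=CF/(1+0.104)^t    t·PV        t(t+1)·PV
  1       750.00       679.3478       679.3478       1,358.6957
  2       750.00       615.3513     1,230.7026       3,692.1078
  3       750.00       557.3834     1,672.1502       6,688.6010
  4       750.00       504.8763     2,019.5051      10,097.5257
  5       750.00       457.3155     2,286.5774      13,719.4642
  6    50,750.00    28,029.9037   168,179.4224   1,177,255.9568
  Σ                 30,844.1780   176,067.7056   1,212,812.3511
P = 30,844.1780; D_Mac = 5.70830 yrs; D_mod = 5.17056 yrs; C = 32.26133.
Duration effect: -5.17056 × (-0.023) = +0.118923
Convexity effect: 0.5 × 32.26133 × (-0.023)² = +0.0085331
ΔP/P ≈ +0.118923 + 0.0085331 = +0.127456 = +12.7456%.

+12.746%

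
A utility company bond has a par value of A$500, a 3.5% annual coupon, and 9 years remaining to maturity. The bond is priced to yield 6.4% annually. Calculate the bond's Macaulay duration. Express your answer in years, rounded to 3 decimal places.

Periodic yield y = 0.064. Discount each cash flow and weight by its year:
  t   CF        PV=CF/(1+0.064)^t    t·PV
  1        17.50        16.4474        16.4474
  2        17.50        15.4581        30.9161
  3        17.50        14.5282        43.5847
  4        17.50        13.6544        54.6175
  5        17.50        12.8331        64.1653
  6        17.50        12.0611        72.3668
  7        17.50        11.3357        79.3496
  8        17.50        10.6538        85.2305
  9       517.50       296.0982     2,664.8834
  Σ                    403.0698     3,111.5612
Price P = Σ PV = 403.0698.
Macaulay duration = Σ(t·PV) / P = 3,111.5612 / 403.0698 = 7.71966 years.

7.720 years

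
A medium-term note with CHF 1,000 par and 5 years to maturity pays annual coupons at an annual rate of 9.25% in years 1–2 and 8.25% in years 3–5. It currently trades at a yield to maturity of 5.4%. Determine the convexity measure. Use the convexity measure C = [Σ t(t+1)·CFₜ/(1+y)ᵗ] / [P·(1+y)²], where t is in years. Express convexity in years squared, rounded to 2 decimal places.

With y = 0.054:
  t   CF        PV=CF/(1+0.054)^t    t·PV        t(t+1)·PV
  1        92.50        87.7609        87.7609         175.5218
  2        92.50        83.2646       166.5292         499.5877
  3        82.50        70.4583       211.3749         845.4995
  4        82.50        66.8485       267.3939       1,336.9695
  5     1,082.50       832.1945     4,160.9726      24,965.8355
  Σ                  1,140.5268     4,894.0315      27,823.4141
P = 1,140.5268.
Convexity = Σ t(t+1)·PV / [P·(1+y)²] = 27,823.4141 / (1,140.5268 × 1.110916) = 21.95956.

21.96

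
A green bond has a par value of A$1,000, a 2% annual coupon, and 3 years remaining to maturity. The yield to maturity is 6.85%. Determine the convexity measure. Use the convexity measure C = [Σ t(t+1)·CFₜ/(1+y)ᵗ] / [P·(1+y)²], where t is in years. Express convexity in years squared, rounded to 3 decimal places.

10.217

With y = 0.0685:
  t   CF        PV=CF/(1+0.0685)^t    t·PV        t(t+1)·PV
  1        20.00        18.7178        18.7178          37.4357
  2        20.00        17.5179        35.0357         105.1071
  3     1,020.00       836.1354     2,508.4061      10,033.6244
  Σ                    872.3710     2,562.1596      10,176.1672
P = 872.3710.
Convexity = Σ t(t+1)·PV / [P·(1+y)²] = 10,176.1672 / (872.3710 × 1.141692) = 10.21725.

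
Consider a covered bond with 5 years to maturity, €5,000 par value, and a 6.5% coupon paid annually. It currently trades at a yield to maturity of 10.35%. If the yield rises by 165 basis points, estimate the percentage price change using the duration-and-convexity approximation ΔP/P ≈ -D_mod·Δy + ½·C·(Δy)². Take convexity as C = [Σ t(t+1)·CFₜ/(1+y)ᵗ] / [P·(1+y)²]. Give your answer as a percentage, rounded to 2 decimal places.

-6.26%

With y = 0.1035:
  t   CF        PV=CF/(1+0.1035)^t    t·PV        t(t+1)·PV
  1       325.00       294.5174       294.5174         589.0349
  2       325.00       266.8939       533.7878       1,601.3635
  3       325.00       241.8613       725.5838       2,902.3354
  4       325.00       219.1765       876.7060       4,383.5302
  5     5,325.00     3,254.3025    16,271.5127      97,629.0761
  Σ                  4,276.7517    18,702.1079     107,105.3401
P = 4,276.7517; D_Mac = 4.37297 yrs; D_mod = 3.96282 yrs; C = 20.56612.
Duration effect: -3.96282 × (+0.0165) = -0.065387
Convexity effect: 0.5 × 20.56612 × (0.0165)² = +0.0027996
ΔP/P ≈ -0.065387 + 0.0027996 = -0.062587 = -6.2587%.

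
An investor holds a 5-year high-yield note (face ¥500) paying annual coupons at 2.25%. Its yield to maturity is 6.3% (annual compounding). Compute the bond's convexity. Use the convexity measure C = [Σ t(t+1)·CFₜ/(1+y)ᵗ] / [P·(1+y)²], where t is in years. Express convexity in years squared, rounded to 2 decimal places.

With y = 0.063:
  t   CF        PV=CF/(1+0.063)^t    t·PV        t(t+1)·PV
  1        11.25        10.5833        10.5833          21.1665
  2        11.25         9.9560        19.9121          59.7362
  3        11.25         9.3660        28.0979         112.3916
  4        11.25         8.8109        35.2435         176.2177
  5       511.25       376.6752     1,883.3759      11,300.2552
  Σ                    415.3913     1,977.2126      11,669.7672
P = 415.3913.
Convexity = Σ t(t+1)·PV / [P·(1+y)²] = 11,669.7672 / (415.3913 × 1.129969) = 24.86213.

24.86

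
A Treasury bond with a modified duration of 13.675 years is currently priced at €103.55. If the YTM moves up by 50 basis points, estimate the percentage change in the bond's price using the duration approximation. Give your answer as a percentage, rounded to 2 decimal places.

Duration approximation: ΔP/P ≈ -D_mod · Δy = -13.675 × (+0.005) = -0.068375.
As a percentage: -6.8375%.

-6.84%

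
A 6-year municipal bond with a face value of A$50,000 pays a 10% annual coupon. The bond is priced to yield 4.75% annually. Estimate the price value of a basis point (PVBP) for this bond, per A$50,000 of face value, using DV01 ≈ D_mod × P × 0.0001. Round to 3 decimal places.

Periodic yield y = 0.0475.
  t   CF        PV=CF/(1+0.0475)^t    t·PV
  1     5,000.00     4,773.2697     4,773.2697
  2     5,000.00     4,556.8207     9,113.6414
  3     5,000.00     4,350.1868    13,050.5605
  4     5,000.00     4,152.9230    16,611.6920
  5     5,000.00     3,964.6043    19,823.0214
  6    55,000.00    41,633.0760   249,798.4562
  Σ                 63,430.8805   313,170.6412
P = 63,430.8805; D_Mac = 4.93720 yrs; D_mod = 4.71331 yrs.
DV01 ≈ 4.71331 × 63,430.8805 × 0.0001 = 29.896959.

A$29.897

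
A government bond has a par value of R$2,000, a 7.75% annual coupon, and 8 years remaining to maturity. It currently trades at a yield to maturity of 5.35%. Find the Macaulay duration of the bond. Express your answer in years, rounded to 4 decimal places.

6.3838 years

Periodic yield y = 0.0535. Discount each cash flow and weight by its year:
  t   CF        PV=CF/(1+0.0535)^t    t·PV
  1       155.00       147.1286       147.1286
  2       155.00       139.6570       279.3139
  3       155.00       132.5648       397.6943
  4       155.00       125.8327       503.3308
  5       155.00       119.4425       597.2127
  6       155.00       113.3769       680.2612
  7       155.00       107.6192       753.3347
  8     2,155.00     1,420.2701    11,362.1611
  Σ                  2,305.8918    14,720.4373
Price P = Σ PV = 2,305.8918.
Macaulay duration = Σ(t·PV) / P = 14,720.4373 / 2,305.8918 = 6.38384 years.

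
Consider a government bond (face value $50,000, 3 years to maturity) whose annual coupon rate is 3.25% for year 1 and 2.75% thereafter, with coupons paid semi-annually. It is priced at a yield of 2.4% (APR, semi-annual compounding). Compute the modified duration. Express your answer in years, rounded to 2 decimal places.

Periodic yield y = 0.012. First find Macaulay duration:
  t   CF        PV=CF/(1+0.012)^t    t·PV
  1       812.50       802.8656       802.8656
  2       812.50       793.3455     1,586.6909
  3       687.50       663.3323     1,989.9970
  4       687.50       655.4667     2,621.8669
  5       687.50       647.6944     3,238.4720
  6    50,687.50    47,186.5034   283,119.0204
  Σ                 50,749.2079   293,358.9128
P = 50,749.2079; Macaulay duration = 293,358.9128 / 50,749.2079 = 5.78056 half-year periods = 2.89028 years.
Modified duration = D_Mac / (1 + y) = 2.89028 / 1.012 = 2.85601 years.

2.86 years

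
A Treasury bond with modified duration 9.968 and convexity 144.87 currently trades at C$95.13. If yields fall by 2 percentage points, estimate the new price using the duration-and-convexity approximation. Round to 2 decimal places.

Duration effect: -D_mod·Δy = -9.968 × (-0.02) = +0.199360
Convexity effect: ½·C·(Δy)² = 0.5 × 144.87 × (-0.02)² = +0.0289740
ΔP/P ≈ +0.199360 + 0.0289740 = +0.228334
New price ≈ 95.13 × (1 + 0.228334) = 116.85141342.

C$116.85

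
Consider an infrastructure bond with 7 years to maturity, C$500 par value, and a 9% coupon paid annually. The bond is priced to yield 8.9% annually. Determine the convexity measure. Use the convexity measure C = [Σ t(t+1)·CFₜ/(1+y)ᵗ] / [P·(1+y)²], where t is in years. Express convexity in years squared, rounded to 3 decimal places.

33.872

With y = 0.089:
  t   CF        PV=CF/(1+0.089)^t    t·PV        t(t+1)·PV
  1        45.00        41.3223        41.3223          82.6446
  2        45.00        37.9452        75.8904         227.6712
  3        45.00        34.8441       104.5322         418.1288
  4        45.00        31.9964       127.9856         639.9278
  5        45.00        29.3814       146.9072         881.4433
  6        45.00        26.9802       161.8812       1,133.1686
  7       545.00       300.0553     2,100.3873      16,803.0984
  Σ                    502.5249     2,758.9062      20,186.0827
P = 502.5249.
Convexity = Σ t(t+1)·PV / [P·(1+y)²] = 20,186.0827 / (502.5249 × 1.185921) = 33.87183.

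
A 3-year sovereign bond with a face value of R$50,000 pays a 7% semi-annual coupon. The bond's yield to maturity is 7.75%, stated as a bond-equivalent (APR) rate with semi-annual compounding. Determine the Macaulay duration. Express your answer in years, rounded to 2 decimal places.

Periodic yield y = 0.03875. Discount each cash flow and weight by its period:
  t   CF        PV=CF/(1+0.03875)^t    t·PV
  1     1,750.00     1,684.7172     1,684.7172
  2     1,750.00     1,621.8698     3,243.7395
  3     1,750.00     1,561.3668     4,684.1004
  4     1,750.00     1,503.1209     6,012.4834
  5     1,750.00     1,447.0478     7,235.2388
  6    51,750.00    41,194.9645   247,169.7872
  Σ                 49,013.0869   270,030.0666
Price P = Σ PV = 49,013.0869.
Macaulay duration = Σ(t·PV) / P = 270,030.0666 / 49,013.0869 = 5.50935 half-year periods.
In years: 5.50935 / 2 = 2.75467 years.

2.75 years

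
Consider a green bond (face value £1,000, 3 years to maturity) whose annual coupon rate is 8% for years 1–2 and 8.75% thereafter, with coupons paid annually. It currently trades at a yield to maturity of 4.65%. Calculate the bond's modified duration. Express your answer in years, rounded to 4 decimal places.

2.6701 years

Periodic yield y = 0.0465. First find Macaulay duration:
  t   CF        PV=CF/(1+0.0465)^t    t·PV
  1        80.00        76.4453        76.4453
  2        80.00        73.0485       146.0971
  3     1,087.50       948.8806     2,846.6418
  Σ                  1,098.3744     3,069.1842
P = 1,098.3744; Macaulay duration = 3,069.1842 / 1,098.3744 = 2.79430 years.
Modified duration = D_Mac / (1 + y) = 2.79430 / 1.0465 = 2.67014 years.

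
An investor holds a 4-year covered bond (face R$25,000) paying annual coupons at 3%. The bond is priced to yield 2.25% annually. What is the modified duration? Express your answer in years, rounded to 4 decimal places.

3.7470 years

Periodic yield y = 0.0225. First find Macaulay duration:
  t   CF        PV=CF/(1+0.0225)^t    t·PV
  1       750.00       733.4963       733.4963
  2       750.00       717.3558     1,434.7117
  3       750.00       701.5705     2,104.7115
  4    25,750.00    23,557.2161    94,228.8646
  Σ                 25,709.6388    98,501.7840
P = 25,709.6388; Macaulay duration = 98,501.7840 / 25,709.6388 = 3.83132 years.
Modified duration = D_Mac / (1 + y) = 3.83132 / 1.0225 = 3.74701 years.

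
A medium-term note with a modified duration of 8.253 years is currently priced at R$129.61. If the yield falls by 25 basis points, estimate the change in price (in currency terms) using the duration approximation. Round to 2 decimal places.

+R$2.67

Duration approximation: ΔP/P ≈ -D_mod · Δy = -8.253 × (-0.0025) = +0.0206325.
ΔP ≈ 129.61 × (+0.0206325) = +2.674178325.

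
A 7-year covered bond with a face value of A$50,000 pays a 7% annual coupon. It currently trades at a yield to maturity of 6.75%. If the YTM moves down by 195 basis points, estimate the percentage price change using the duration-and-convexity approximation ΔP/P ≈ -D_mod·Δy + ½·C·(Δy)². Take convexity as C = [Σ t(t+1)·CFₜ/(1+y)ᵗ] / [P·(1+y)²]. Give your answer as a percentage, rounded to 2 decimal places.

With y = 0.0675:
  t   CF        PV=CF/(1+0.0675)^t    t·PV        t(t+1)·PV
  1     3,500.00     3,278.6885     3,278.6885       6,557.3770
  2     3,500.00     3,071.3710     6,142.7420      18,428.2259
  3     3,500.00     2,877.1625     8,631.4875      34,525.9502
  4     3,500.00     2,695.2342    10,780.9368      53,904.6841
  5     3,500.00     2,524.8096    12,624.0478      75,744.2868
  6     3,500.00     2,365.1612    14,190.9671      99,336.7696
  7    53,500.00    33,867.1457   237,070.0199   1,896,560.1592
  Σ                 50,679.5727   292,718.8896   2,185,057.4527
P = 50,679.5727; D_Mac = 5.77588 yrs; D_mod = 5.41066 yrs; C = 37.83504.
Duration effect: -5.41066 × (-0.0195) = +0.105508
Convexity effect: 0.5 × 37.83504 × (-0.0195)² = +0.0071934
ΔP/P ≈ +0.105508 + 0.0071934 = +0.112701 = +11.2701%.

+11.27%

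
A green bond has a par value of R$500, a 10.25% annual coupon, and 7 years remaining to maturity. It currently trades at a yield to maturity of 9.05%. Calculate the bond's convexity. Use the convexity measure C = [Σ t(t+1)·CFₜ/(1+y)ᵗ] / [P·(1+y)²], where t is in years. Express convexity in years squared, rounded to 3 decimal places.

32.773

With y = 0.0905:
  t   CF        PV=CF/(1+0.0905)^t    t·PV        t(t+1)·PV
  1        51.25        46.9968        46.9968          93.9936
  2        51.25        43.0966        86.1931         258.5793
  3        51.25        39.5200       118.5600         474.2399
  4        51.25        36.2403       144.9610         724.8050
  5        51.25        33.2327       166.1635         996.9808
  6        51.25        30.4747       182.8484       1,279.9386
  7       551.25       300.5861     2,104.1028      16,832.8224
  Σ                    530.1471     2,849.8255      20,661.3595
P = 530.1471.
Convexity = Σ t(t+1)·PV / [P·(1+y)²] = 20,661.3595 / (530.1471 × 1.189190) = 32.77262.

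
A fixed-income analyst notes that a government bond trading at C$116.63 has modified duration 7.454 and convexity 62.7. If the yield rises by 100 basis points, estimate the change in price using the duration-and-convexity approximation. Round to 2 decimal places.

Duration effect: -D_mod·Δy = -7.454 × (+0.01) = -0.074540
Convexity effect: ½·C·(Δy)² = 0.5 × 62.7 × (0.01)² = +0.0031350
ΔP/P ≈ -0.074540 + 0.0031350 = -0.071405
ΔP ≈ 116.63 × (-0.071405) = -8.32796515.

-C$8.33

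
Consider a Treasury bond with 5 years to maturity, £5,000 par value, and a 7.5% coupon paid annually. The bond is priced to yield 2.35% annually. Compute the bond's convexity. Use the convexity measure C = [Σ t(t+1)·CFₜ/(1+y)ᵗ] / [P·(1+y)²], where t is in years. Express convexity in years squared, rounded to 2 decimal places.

24.24

With y = 0.0235:
  t   CF        PV=CF/(1+0.0235)^t    t·PV        t(t+1)·PV
  1       375.00       366.3898       366.3898         732.7797
  2       375.00       357.9774       715.9547       2,147.8642
  3       375.00       349.7581     1,049.2742       4,197.0967
  4       375.00       341.7275     1,366.9098       6,834.5492
  5     5,375.00     4,785.6313    23,928.1564     143,568.9382
  Σ                  6,201.4840    27,426.6850     157,481.2279
P = 6,201.4840.
Convexity = Σ t(t+1)·PV / [P·(1+y)²] = 157,481.2279 / (6,201.4840 × 1.047552) = 24.24139.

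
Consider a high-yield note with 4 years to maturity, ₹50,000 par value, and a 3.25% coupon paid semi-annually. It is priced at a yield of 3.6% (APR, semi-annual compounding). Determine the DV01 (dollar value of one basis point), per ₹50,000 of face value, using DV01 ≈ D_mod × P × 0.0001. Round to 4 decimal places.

₹18.3327

Periodic yield y = 0.018.
  t   CF        PV=CF/(1+0.018)^t    t·PV
  1       812.50       798.1336       798.1336
  2       812.50       784.0212     1,568.0424
  3       812.50       770.1584     2,310.4751
  4       812.50       756.5406     3,026.1625
  5       812.50       743.1637     3,715.8184
  6       812.50       730.0233     4,380.1396
  7       812.50       717.1152     5,019.8064
  8    50,812.50    44,054.3035   352,434.4276
  Σ                 49,353.4594   373,253.0056
P = 49,353.4594; D_Mac = 7.56285 half-year periods = 3.78143 yrs; D_mod = 3.71456 yrs.
DV01 ≈ 3.71456 × 49,353.4594 × 0.0001 = 18.332662.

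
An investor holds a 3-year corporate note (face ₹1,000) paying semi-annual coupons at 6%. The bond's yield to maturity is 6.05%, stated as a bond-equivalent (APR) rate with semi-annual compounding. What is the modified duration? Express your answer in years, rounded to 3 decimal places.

2.708 years

Periodic yield y = 0.03025. First find Macaulay duration:
  t   CF        PV=CF/(1+0.03025)^t    t·PV
  1        30.00        29.1191        29.1191
  2        30.00        28.2642        56.5283
  3        30.00        27.4343        82.3028
  4        30.00        26.6287       106.5150
  5        30.00        25.8469       129.2344
  6     1,030.00       861.3536     5,168.1217
  Σ                    998.6468     5,571.8214
P = 998.6468; Macaulay duration = 5,571.8214 / 998.6468 = 5.57937 half-year periods = 2.78969 years.
Modified duration = D_Mac / (1 + y) = 2.78969 / 1.03025 = 2.70778 years.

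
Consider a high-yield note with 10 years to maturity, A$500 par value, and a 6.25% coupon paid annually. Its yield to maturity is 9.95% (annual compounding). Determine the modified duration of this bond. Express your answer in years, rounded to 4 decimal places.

6.7056 years

Periodic yield y = 0.0995. First find Macaulay duration:
  t   CF        PV=CF/(1+0.0995)^t    t·PV
  1        31.25        28.4220        28.4220
  2        31.25        25.8499        51.6999
  3        31.25        23.5106        70.5319
  4        31.25        21.3830        85.5321
  5        31.25        19.4480        97.2398
  6        31.25        17.6880       106.1280
  7        31.25        16.0873       112.6112
  8        31.25        14.6315       117.0518
  9        31.25        13.3074       119.7665
  10      531.25       205.7532     2,057.5320
  Σ                    386.0809     2,846.5151
P = 386.0809; Macaulay duration = 2,846.5151 / 386.0809 = 7.37285 years.
Modified duration = D_Mac / (1 + y) = 7.37285 / 1.0995 = 6.70564 years.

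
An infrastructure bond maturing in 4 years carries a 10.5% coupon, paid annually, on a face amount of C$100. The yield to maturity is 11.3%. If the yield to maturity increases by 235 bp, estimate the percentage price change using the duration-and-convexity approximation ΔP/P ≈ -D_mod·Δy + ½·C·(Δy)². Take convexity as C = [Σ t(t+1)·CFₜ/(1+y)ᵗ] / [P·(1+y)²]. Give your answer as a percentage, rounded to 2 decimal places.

-6.94%

With y = 0.113:
  t   CF        PV=CF/(1+0.113)^t    t·PV        t(t+1)·PV
  1        10.50         9.4340         9.4340          18.8679
  2        10.50         8.4762        16.9523          50.8569
  3        10.50         7.6156        22.8468          91.3871
  4       110.50        72.0081       288.0326       1,440.1629
  Σ                     97.5339       337.2656       1,601.2749
P = 97.5339; D_Mac = 3.45793 yrs; D_mod = 3.10686 yrs; C = 13.25318.
Duration effect: -3.10686 × (+0.0235) = -0.073011
Convexity effect: 0.5 × 13.25318 × (0.0235)² = +0.0036595
ΔP/P ≈ -0.073011 + 0.0036595 = -0.069352 = -6.9352%.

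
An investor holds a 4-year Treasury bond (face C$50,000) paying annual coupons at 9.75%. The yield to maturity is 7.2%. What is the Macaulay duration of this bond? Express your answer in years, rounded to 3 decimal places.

Periodic yield y = 0.072. Discount each cash flow and weight by its year:
  t   CF        PV=CF/(1+0.072)^t    t·PV
  1     4,875.00     4,547.5746     4,547.5746
  2     4,875.00     4,242.1405     8,484.2810
  3     4,875.00     3,957.2206    11,871.6619
  4    54,875.00    41,552.3310   166,209.3240
  Σ                 54,299.2668   191,112.8415
Price P = Σ PV = 54,299.2668.
Macaulay duration = Σ(t·PV) / P = 191,112.8415 / 54,299.2668 = 3.51962 years.

3.520 years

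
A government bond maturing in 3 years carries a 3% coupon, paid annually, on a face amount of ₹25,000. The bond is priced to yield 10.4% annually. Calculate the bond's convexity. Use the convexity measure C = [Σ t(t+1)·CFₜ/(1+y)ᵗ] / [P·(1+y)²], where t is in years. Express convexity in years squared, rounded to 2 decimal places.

With y = 0.104:
  t   CF        PV=CF/(1+0.104)^t    t·PV        t(t+1)·PV
  1       750.00       679.3478       679.3478       1,358.6957
  2       750.00       615.3513     1,230.7026       3,692.1078
  3    25,750.00    19,136.8306    57,410.4919     229,641.9676
  Σ                 20,431.5297    59,320.5423     234,692.7710
P = 20,431.5297.
Convexity = Σ t(t+1)·PV / [P·(1+y)²] = 234,692.7710 / (20,431.5297 × 1.218816) = 9.42455.

9.42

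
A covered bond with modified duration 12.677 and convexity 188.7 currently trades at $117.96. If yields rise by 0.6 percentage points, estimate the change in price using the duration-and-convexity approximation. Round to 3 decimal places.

-$8.572

Duration effect: -D_mod·Δy = -12.677 × (+0.006) = -0.076062
Convexity effect: ½·C·(Δy)² = 0.5 × 188.7 × (0.006)² = +0.0033966
ΔP/P ≈ -0.076062 + 0.0033966 = -0.0726654
ΔP ≈ 117.96 × (-0.0726654) = -8.571610584.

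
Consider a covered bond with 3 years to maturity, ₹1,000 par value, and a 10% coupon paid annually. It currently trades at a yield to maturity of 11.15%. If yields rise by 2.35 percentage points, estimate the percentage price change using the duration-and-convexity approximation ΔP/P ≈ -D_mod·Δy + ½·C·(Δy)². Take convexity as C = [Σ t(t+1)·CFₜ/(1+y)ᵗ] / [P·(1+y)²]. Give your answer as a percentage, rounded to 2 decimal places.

With y = 0.1115:
  t   CF        PV=CF/(1+0.1115)^t    t·PV        t(t+1)·PV
  1       100.00        89.9685        89.9685         179.9370
  2       100.00        80.9433       161.8867         485.6600
  3     1,100.00       801.0586     2,403.1758       9,612.7031
  Σ                    971.9704     2,655.0310      10,278.3001
P = 971.9704; D_Mac = 2.73160 yrs; D_mod = 2.45758 yrs; C = 8.55952.
Duration effect: -2.45758 × (+0.0235) = -0.057753
Convexity effect: 0.5 × 8.55952 × (0.0235)² = +0.0023635
ΔP/P ≈ -0.057753 + 0.0023635 = -0.055390 = -5.5390%.

-5.54%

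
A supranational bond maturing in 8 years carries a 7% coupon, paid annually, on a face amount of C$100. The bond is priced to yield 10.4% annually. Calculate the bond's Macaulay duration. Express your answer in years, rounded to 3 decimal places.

6.201 years

Periodic yield y = 0.104. Discount each cash flow and weight by its year:
  t   CF        PV=CF/(1+0.104)^t    t·PV
  1         7.00         6.3406         6.3406
  2         7.00         5.7433        11.4866
  3         7.00         5.2022        15.6067
  4         7.00         4.7122        18.8487
  5         7.00         4.2683        21.3414
  6         7.00         3.8662        23.1972
  7         7.00         3.5020        24.5139
  8       107.00        48.4877       387.9012
  Σ                     82.1224       509.2363
Price P = Σ PV = 82.1224.
Macaulay duration = Σ(t·PV) / P = 509.2363 / 82.1224 = 6.20094 years.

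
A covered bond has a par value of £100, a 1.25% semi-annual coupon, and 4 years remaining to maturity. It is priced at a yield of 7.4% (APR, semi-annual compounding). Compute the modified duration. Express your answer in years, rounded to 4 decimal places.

3.7614 years

Periodic yield y = 0.037. First find Macaulay duration:
  t   CF        PV=CF/(1+0.037)^t    t·PV
  1        0.625         0.6027         0.6027
  2        0.625         0.5812         1.1624
  3        0.625         0.5605         1.6814
  4        0.625         0.5405         2.1618
  5        0.625         0.5212         2.6059
  6        0.625         0.5026         3.0155
  7        0.625         0.4847         3.3926
  8      100.625        75.2447       601.9575
  Σ                     79.0379       616.5798
P = 79.0379; Macaulay duration = 616.5798 / 79.0379 = 7.80106 half-year periods = 3.90053 years.
Modified duration = D_Mac / (1 + y) = 3.90053 / 1.037 = 3.76136 years.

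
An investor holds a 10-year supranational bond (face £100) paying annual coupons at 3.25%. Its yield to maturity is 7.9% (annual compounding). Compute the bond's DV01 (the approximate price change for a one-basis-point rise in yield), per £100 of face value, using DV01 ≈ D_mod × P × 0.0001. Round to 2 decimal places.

£0.05

Periodic yield y = 0.079.
  t   CF        PV=CF/(1+0.079)^t    t·PV
  1         3.25         3.0120         3.0120
  2         3.25         2.7915         5.5830
  3         3.25         2.5871         7.7614
  4         3.25         2.3977         9.5909
  5         3.25         2.2222        11.1108
  6         3.25         2.0595        12.3568
  7         3.25         1.9087        13.3608
  8         3.25         1.7689        14.1515
  9         3.25         1.6394        14.7548
  10      103.25        48.2698       482.6981
  Σ                     68.6569       574.3801
P = 68.6569; D_Mac = 8.36595 yrs; D_mod = 7.75343 yrs.
DV01 ≈ 7.75343 × 68.6569 × 0.0001 = 0.053233.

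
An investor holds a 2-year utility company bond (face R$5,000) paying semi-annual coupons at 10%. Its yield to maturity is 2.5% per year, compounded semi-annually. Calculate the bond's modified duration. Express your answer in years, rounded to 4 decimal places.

Periodic yield y = 0.0125. First find Macaulay duration:
  t   CF        PV=CF/(1+0.0125)^t    t·PV
  1       250.00       246.9136       246.9136
  2       250.00       243.8653       487.7305
  3       250.00       240.8546       722.5637
  4     5,250.00     4,995.5024    19,982.0098
  Σ                  5,727.1359    21,439.2176
P = 5,727.1359; Macaulay duration = 21,439.2176 / 5,727.1359 = 3.74344 half-year periods = 1.87172 years.
Modified duration = D_Mac / (1 + y) = 1.87172 / 1.0125 = 1.84861 years.

1.8486 years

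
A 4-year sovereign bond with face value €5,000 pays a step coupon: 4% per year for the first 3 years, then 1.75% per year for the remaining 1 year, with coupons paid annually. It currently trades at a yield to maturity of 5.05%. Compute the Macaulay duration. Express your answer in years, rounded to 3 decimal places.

3.766 years

Periodic yield y = 0.0505. Discount each cash flow and weight by its year:
  t   CF        PV=CF/(1+0.0505)^t    t·PV
  1       200.00       190.3855       190.3855
  2       200.00       181.2333       362.4665
  3       200.00       172.5209       517.5628
  4     5,087.50     4,177.5359    16,710.1438
  Σ                  4,721.6757    17,780.5586
Price P = Σ PV = 4,721.6757.
Macaulay duration = Σ(t·PV) / P = 17,780.5586 / 4,721.6757 = 3.76573 years.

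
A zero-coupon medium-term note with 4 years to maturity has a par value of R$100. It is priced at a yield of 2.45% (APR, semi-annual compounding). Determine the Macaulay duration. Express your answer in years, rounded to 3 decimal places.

4.000 years

A zero-coupon bond has a single cash flow at maturity, so its Macaulay duration equals its maturity: 4 years.
(Equivalently: 8 semi-annual periods ÷ 2 = 4 years.)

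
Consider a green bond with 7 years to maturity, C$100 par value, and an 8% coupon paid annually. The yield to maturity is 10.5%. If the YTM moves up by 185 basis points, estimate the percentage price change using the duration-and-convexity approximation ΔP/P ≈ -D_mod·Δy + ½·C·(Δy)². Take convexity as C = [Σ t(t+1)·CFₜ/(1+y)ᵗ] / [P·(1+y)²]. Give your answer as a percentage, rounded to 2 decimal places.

With y = 0.105:
  t   CF        PV=CF/(1+0.105)^t    t·PV        t(t+1)·PV
  1         8.00         7.2398         7.2398          14.4796
  2         8.00         6.5519        13.1037          39.3112
  3         8.00         5.9293        17.7879          71.1516
  4         8.00         5.3659        21.4635         107.3176
  5         8.00         4.8560        24.2800         145.6800
  6         8.00         4.3946        26.3674         184.5719
  7       108.00        53.6893       375.8252       3,006.6013
  Σ                     88.0267       486.0675       3,569.1132
P = 88.0267; D_Mac = 5.52182 yrs; D_mod = 4.99712 yrs; C = 33.20635.
Duration effect: -4.99712 × (+0.0185) = -0.092447
Convexity effect: 0.5 × 33.20635 × (0.0185)² = +0.0056824
ΔP/P ≈ -0.092447 + 0.0056824 = -0.086764 = -8.6764%.

-8.68%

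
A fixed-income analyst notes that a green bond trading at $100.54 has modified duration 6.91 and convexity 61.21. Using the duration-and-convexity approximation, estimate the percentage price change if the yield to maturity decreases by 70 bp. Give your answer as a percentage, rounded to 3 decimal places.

+4.987%

Duration effect: -D_mod·Δy = -6.91 × (-0.007) = +0.048370
Convexity effect: ½·C·(Δy)² = 0.5 × 61.21 × (-0.007)² = +0.001499645
ΔP/P ≈ +0.048370 + 0.001499645 = +0.049869645
= +4.9869645%.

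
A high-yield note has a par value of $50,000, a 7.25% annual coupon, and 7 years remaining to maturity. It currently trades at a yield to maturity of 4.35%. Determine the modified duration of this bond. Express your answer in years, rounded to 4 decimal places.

5.5945 years

Periodic yield y = 0.0435. First find Macaulay duration:
  t   CF        PV=CF/(1+0.0435)^t    t·PV
  1     3,625.00     3,473.8860     3,473.8860
  2     3,625.00     3,329.0714     6,658.1427
  3     3,625.00     3,190.2936     9,570.8808
  4     3,625.00     3,057.3010    12,229.2040
  5     3,625.00     2,929.8524    14,649.2621
  6     3,625.00     2,807.7167    16,846.3004
  7    53,625.00    39,803.3964   278,623.7746
  Σ                 58,591.5174   342,051.4504
P = 58,591.5174; Macaulay duration = 342,051.4504 / 58,591.5174 = 5.83790 years.
Modified duration = D_Mac / (1 + y) = 5.83790 / 1.0435 = 5.59454 years.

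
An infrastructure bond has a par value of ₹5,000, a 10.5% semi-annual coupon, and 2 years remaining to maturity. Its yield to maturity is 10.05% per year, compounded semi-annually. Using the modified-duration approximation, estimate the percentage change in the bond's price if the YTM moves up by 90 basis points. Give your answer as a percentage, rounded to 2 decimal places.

Periodic yield y = 0.05025. Modified duration first:
  t   CF        PV=CF/(1+0.05025)^t    t·PV
  1       262.50       249.9405       249.9405
  2       262.50       237.9819       475.9638
  3       262.50       226.5955       679.7864
  4     5,262.50     4,325.3509    17,301.4037
  Σ                  5,039.8688    18,707.0944
P = 5,039.8688; D_Mac = 3.71182 half-year periods = 1.85591 yrs; D_mod = 1.85591/(1+0.05025) = 1.76711 yrs.
ΔP/P ≈ -D_mod · Δy = -1.76711 × (+0.009) = -0.015904 = -1.5904%.

-1.59%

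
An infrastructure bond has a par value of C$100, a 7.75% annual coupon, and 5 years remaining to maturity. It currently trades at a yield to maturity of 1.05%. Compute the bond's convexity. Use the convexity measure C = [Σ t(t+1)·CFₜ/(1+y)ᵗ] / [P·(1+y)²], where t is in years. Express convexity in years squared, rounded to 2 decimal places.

24.90

With y = 0.0105:
  t   CF        PV=CF/(1+0.0105)^t    t·PV        t(t+1)·PV
  1         7.75         7.6695         7.6695          15.3389
  2         7.75         7.5898        15.1796          45.5387
  3         7.75         7.5109        22.5327          90.1310
  4         7.75         7.4329        29.7315         148.6574
  5       107.75       102.2670       511.3352       3,068.0112
  Σ                    132.4701       586.4484       3,367.6772
P = 132.4701.
Convexity = Σ t(t+1)·PV / [P·(1+y)²] = 3,367.6772 / (132.4701 × 1.021110) = 24.89660.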